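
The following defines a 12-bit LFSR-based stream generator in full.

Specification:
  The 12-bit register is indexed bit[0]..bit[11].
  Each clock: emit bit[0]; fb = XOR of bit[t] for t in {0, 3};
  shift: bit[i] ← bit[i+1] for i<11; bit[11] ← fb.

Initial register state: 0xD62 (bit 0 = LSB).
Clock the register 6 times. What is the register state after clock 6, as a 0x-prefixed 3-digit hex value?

reg_0 = 0xD62
clock 1: out=0, reg = 0x6B1
clock 2: out=1, reg = 0xB58
clock 3: out=0, reg = 0xDAC
clock 4: out=0, reg = 0xED6
clock 5: out=0, reg = 0x76B
clock 6: out=1, reg = 0x3B5

0x3B5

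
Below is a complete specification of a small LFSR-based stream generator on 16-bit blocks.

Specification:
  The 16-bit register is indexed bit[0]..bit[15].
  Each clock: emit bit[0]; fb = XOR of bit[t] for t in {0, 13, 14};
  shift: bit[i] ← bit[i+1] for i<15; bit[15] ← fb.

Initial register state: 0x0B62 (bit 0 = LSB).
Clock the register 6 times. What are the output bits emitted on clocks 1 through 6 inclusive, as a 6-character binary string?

reg_0 = 0x0B62
clock 1: out=0, reg = 0x05B1
clock 2: out=1, reg = 0x82D8
clock 3: out=0, reg = 0x416C
clock 4: out=0, reg = 0xA0B6
clock 5: out=0, reg = 0xD05B
clock 6: out=1, reg = 0x682D

010001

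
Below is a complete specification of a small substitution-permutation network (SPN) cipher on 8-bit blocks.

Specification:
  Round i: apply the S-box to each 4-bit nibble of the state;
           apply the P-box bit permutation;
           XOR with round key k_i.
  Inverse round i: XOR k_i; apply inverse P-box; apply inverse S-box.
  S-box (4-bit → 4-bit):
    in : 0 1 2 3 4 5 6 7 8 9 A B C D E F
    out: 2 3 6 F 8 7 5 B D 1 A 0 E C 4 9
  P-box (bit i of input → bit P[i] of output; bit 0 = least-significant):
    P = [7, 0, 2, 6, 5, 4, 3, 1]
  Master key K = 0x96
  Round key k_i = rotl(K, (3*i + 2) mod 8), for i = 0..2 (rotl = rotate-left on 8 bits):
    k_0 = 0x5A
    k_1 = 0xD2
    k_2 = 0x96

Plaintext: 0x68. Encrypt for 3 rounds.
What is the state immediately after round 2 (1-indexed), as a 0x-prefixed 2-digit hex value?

s_0 = plaintext = 0x68
s_1 = Round(s_0, k_0) = 0xB6
s_2 = Round(s_1, k_1) = 0x56
s_3 = Round(s_2, k_2) = 0x2A

0x56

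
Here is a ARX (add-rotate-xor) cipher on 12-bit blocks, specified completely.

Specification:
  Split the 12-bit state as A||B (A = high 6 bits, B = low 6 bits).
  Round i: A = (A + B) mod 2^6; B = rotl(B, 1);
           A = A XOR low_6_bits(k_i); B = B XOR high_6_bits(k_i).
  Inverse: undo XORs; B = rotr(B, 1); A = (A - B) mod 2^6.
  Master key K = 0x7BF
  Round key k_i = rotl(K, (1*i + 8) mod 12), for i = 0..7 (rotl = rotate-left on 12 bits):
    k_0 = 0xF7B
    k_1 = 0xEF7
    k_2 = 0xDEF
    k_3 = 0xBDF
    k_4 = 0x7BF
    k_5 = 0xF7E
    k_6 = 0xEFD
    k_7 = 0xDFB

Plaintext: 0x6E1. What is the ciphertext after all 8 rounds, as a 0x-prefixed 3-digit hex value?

s_0 = plaintext = 0x6E1
s_1 = Round(s_0, k_0) = 0x1FE
s_2 = Round(s_1, k_1) = 0xC86
s_3 = Round(s_2, k_2) = 0x5FB
s_4 = Round(s_3, k_3) = 0x358
s_5 = Round(s_4, k_4) = 0x6AE
s_6 = Round(s_5, k_5) = 0xDA0
s_7 = Round(s_6, k_6) = 0xAFA
s_8 = Round(s_7, k_7) = 0x782

0x782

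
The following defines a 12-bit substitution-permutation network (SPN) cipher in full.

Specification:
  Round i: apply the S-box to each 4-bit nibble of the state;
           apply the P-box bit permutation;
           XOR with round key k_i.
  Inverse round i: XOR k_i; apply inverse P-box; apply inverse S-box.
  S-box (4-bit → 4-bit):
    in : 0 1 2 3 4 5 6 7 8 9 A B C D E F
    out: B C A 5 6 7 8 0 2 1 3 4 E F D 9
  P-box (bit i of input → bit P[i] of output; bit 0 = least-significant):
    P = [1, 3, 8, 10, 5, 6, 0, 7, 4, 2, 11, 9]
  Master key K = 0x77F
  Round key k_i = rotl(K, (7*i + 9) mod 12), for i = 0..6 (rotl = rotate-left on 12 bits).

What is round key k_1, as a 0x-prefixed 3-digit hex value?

K = 0x77F
k_0 = rotl(K, (7*0+9) mod 12) = rotl(K, 9) = 0xEEF
k_1 = rotl(K, (7*1+9) mod 12) = rotl(K, 4) = 0x7F7

0x7F7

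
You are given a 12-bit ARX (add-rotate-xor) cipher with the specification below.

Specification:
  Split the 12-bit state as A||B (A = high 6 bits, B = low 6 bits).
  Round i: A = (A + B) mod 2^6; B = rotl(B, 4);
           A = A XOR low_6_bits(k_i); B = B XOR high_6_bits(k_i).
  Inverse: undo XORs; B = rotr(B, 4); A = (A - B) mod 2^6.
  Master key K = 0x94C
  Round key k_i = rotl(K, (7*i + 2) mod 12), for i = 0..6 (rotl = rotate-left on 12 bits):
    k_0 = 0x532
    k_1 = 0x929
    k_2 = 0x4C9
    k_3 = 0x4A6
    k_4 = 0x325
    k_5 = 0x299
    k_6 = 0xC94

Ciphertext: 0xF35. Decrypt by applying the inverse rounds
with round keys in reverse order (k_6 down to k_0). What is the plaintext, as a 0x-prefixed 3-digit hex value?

s_0 = ciphertext = 0xF35
s_1 = InvRound(s_0, k_6) = 0x31C
s_2 = InvRound(s_1, k_5) = 0xF19
s_3 = InvRound(s_2, k_4) = 0x115
s_4 = InvRound(s_3, k_3) = 0x19C
s_5 = InvRound(s_4, k_2) = 0x4FC
s_6 = InvRound(s_5, k_1) = 0x661
s_7 = InvRound(s_6, k_0) = 0x517

0x517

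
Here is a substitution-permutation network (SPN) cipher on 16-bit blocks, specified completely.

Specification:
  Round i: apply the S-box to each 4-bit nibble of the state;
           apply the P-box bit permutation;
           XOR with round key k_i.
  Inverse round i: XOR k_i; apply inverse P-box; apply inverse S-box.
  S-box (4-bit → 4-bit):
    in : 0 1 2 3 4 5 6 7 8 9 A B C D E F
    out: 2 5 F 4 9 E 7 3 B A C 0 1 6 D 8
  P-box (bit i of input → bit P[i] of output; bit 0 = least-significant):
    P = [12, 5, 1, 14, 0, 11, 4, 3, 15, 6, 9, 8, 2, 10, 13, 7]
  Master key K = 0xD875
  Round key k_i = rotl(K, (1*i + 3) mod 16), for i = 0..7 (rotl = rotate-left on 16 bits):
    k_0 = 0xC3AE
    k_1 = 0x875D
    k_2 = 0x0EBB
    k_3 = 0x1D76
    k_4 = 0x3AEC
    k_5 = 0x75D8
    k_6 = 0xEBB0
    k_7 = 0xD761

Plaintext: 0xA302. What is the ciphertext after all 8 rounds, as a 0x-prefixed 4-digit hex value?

s_0 = plaintext = 0xA302
s_1 = Round(s_0, k_0) = 0xB90C
s_2 = Round(s_1, k_1) = 0x9E1D
s_3 = Round(s_2, k_2) = 0x8908
s_4 = Round(s_3, k_3) = 0x4092
s_5 = Round(s_4, k_4) = 0x6202
s_6 = Round(s_5, k_5) = 0x8ABE
s_7 = Round(s_6, k_6) = 0xBC36
s_8 = Round(s_7, k_7) = 0x4753

0x4753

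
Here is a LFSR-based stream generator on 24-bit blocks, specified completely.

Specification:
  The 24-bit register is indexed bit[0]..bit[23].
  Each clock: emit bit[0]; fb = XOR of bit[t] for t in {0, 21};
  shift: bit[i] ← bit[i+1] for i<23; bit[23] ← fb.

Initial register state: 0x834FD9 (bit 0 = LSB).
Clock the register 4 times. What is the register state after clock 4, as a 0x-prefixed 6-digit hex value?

0x5834FD

reg_0 = 0x834FD9
clock 1: out=1, reg = 0xC1A7EC
clock 2: out=0, reg = 0x60D3F6
clock 3: out=0, reg = 0xB069FB
clock 4: out=1, reg = 0x5834FD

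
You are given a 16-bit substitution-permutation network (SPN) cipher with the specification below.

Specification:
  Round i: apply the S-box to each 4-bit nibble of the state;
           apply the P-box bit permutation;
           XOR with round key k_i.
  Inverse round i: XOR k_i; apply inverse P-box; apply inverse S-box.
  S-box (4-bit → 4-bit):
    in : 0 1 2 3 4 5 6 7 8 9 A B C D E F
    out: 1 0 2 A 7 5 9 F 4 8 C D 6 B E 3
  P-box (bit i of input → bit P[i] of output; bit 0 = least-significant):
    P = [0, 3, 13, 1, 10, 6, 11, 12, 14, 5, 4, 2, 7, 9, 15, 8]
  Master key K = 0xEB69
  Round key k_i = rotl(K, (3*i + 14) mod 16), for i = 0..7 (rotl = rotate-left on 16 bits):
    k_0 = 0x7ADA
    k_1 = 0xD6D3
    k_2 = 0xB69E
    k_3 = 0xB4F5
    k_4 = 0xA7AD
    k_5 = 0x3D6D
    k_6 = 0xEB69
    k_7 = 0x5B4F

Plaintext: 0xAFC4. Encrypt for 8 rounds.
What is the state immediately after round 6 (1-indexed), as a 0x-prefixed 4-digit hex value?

0xD195

s_0 = plaintext = 0xAFC4
s_1 = Round(s_0, k_0) = 0x93B3
s_2 = Round(s_1, k_1) = 0xCBFD
s_3 = Round(s_2, k_2) = 0x70C1
s_4 = Round(s_3, k_3) = 0x7F35
s_5 = Round(s_4, k_4) = 0x544C
s_6 = Round(s_5, k_5) = 0xD195
s_7 = Round(s_6, k_6) = 0xD8E8
s_8 = Round(s_7, k_7) = 0x609F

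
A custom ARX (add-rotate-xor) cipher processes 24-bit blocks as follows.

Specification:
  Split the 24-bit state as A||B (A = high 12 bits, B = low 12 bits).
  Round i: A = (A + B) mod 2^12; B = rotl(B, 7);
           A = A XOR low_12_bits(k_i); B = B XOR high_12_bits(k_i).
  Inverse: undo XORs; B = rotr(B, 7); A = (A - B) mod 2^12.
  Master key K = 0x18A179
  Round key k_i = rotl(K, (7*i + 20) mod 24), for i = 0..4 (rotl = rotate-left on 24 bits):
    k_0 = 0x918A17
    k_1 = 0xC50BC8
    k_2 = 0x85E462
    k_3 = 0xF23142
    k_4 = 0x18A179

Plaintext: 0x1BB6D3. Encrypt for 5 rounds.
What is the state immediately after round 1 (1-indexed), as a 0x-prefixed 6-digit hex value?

s_0 = plaintext = 0x1BB6D3
s_1 = Round(s_0, k_0) = 0x2990AE
s_2 = Round(s_1, k_1) = 0x88FB55
s_3 = Round(s_2, k_2) = 0x786284
s_4 = Round(s_3, k_3) = 0xB48D37
s_5 = Round(s_4, k_4) = 0x906A63

0x2990AE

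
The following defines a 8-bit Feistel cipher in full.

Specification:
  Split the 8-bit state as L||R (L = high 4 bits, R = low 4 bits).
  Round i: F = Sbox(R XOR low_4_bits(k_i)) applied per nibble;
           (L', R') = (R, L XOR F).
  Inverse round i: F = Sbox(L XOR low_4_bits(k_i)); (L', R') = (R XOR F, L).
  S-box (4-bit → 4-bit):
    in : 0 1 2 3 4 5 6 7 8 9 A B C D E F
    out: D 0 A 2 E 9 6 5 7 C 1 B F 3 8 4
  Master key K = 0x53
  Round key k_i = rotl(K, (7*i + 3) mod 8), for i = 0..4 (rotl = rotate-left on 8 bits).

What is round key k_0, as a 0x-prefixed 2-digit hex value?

0x9A

K = 0x53
k_0 = rotl(K, (7*0+3) mod 8) = rotl(K, 3) = 0x9A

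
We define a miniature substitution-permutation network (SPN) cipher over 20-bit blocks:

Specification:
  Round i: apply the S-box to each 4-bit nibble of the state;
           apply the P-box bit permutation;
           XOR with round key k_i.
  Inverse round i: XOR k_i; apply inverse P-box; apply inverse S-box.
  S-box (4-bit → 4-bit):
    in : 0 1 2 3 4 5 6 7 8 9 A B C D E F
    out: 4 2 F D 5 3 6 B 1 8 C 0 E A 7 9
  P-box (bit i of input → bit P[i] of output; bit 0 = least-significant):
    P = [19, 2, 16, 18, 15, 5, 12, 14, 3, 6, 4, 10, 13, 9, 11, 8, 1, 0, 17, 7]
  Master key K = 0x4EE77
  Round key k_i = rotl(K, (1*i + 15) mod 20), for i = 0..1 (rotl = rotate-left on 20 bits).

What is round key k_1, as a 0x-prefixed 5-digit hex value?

K = 0x4EE77
k_0 = rotl(K, (1*0+15) mod 20) = rotl(K, 15) = 0xBA773
k_1 = rotl(K, (1*1+15) mod 20) = rotl(K, 16) = 0x74EE7

0x74EE7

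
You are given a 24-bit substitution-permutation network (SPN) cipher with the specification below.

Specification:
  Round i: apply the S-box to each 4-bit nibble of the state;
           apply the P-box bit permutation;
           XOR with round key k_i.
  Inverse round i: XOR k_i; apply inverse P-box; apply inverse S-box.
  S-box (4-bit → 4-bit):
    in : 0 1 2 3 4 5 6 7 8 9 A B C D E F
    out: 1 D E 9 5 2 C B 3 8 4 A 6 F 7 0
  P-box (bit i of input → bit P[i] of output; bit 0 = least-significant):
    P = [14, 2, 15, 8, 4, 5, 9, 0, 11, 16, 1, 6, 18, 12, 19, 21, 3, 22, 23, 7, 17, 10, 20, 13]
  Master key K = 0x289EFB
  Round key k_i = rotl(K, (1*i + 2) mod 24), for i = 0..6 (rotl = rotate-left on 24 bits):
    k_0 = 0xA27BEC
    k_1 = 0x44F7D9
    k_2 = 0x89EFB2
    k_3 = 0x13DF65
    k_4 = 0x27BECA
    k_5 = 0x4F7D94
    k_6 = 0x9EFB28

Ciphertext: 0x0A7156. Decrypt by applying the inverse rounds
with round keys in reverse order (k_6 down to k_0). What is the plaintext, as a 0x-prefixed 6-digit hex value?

s_0 = ciphertext = 0x0A7156
s_1 = InvRound(s_0, k_6) = 0xA401EC
s_2 = InvRound(s_1, k_5) = 0x7E2780
s_3 = InvRound(s_2, k_4) = 0xA8CDF6
s_4 = InvRound(s_3, k_3) = 0x462C1F
s_5 = InvRound(s_4, k_2) = 0x0D452D
s_6 = InvRound(s_5, k_1) = 0x9BCBEC
s_7 = InvRound(s_6, k_0) = 0x6F25FA

0x6F25FA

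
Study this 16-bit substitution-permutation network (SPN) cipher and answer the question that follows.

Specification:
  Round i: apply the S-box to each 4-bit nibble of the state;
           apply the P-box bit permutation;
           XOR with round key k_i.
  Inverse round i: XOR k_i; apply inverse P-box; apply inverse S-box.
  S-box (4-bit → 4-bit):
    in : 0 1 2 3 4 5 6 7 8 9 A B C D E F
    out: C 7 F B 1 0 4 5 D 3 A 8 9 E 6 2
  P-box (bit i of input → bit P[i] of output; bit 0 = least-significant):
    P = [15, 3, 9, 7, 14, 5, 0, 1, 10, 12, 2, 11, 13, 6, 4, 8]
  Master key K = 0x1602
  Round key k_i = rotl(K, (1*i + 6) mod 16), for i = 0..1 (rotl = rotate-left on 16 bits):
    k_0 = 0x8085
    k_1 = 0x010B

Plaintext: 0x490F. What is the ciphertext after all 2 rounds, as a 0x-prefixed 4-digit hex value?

s_0 = plaintext = 0x490F
s_1 = Round(s_0, k_0) = 0xB48E
s_2 = Round(s_1, k_1) = 0x4600

0x4600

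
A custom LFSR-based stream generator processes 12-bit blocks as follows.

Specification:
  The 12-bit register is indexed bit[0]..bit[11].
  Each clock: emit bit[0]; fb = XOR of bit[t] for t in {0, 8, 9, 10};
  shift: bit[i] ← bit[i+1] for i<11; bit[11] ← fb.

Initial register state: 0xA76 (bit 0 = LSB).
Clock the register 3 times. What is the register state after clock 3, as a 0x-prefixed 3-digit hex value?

0xF4E

reg_0 = 0xA76
clock 1: out=0, reg = 0xD3B
clock 2: out=1, reg = 0xE9D
clock 3: out=1, reg = 0xF4E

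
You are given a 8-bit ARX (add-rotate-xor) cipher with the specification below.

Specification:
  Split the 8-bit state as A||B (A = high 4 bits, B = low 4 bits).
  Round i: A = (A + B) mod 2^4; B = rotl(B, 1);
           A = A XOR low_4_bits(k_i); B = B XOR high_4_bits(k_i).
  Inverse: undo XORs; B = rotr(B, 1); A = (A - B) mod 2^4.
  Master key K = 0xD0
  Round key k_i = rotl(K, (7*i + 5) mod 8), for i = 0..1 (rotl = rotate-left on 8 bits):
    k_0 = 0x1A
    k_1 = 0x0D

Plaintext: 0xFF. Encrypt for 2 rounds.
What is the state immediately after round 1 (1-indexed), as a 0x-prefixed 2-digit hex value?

0x4E

s_0 = plaintext = 0xFF
s_1 = Round(s_0, k_0) = 0x4E
s_2 = Round(s_1, k_1) = 0xFD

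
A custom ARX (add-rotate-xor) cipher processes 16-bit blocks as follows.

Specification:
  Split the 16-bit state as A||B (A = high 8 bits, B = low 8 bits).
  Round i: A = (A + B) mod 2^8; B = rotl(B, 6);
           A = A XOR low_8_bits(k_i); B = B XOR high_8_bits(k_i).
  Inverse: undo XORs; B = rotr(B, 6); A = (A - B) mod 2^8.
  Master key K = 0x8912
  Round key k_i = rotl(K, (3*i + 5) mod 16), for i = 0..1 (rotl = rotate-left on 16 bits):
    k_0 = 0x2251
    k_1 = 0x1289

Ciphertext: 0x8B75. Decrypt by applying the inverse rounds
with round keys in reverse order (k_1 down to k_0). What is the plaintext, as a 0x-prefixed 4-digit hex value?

0x36FE

s_0 = ciphertext = 0x8B75
s_1 = InvRound(s_0, k_1) = 0x659D
s_2 = InvRound(s_1, k_0) = 0x36FE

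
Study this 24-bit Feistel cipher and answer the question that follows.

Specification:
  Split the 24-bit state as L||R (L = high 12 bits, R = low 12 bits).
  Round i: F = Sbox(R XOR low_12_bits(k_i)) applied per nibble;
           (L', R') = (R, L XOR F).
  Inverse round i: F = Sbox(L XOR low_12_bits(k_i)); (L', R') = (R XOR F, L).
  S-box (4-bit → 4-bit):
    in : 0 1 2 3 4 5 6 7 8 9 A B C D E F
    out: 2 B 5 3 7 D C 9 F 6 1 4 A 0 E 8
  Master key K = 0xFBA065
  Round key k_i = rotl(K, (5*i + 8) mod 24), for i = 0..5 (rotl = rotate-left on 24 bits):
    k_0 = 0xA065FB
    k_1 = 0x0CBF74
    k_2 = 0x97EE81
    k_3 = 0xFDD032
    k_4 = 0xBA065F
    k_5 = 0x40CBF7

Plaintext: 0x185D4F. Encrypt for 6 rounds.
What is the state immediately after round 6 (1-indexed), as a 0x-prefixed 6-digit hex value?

s_0 = plaintext = 0x185D4F
s_1 = Round(s_0, k_0) = 0xD4FEC2
s_2 = Round(s_1, k_1) = 0xEC2603
s_3 = Round(s_2, k_2) = 0x603137
s_4 = Round(s_3, k_3) = 0x137D2E
s_5 = Round(s_4, k_4) = 0xD2E5AC
s_6 = Round(s_5, k_5) = 0x5AC3FA

0x5AC3FA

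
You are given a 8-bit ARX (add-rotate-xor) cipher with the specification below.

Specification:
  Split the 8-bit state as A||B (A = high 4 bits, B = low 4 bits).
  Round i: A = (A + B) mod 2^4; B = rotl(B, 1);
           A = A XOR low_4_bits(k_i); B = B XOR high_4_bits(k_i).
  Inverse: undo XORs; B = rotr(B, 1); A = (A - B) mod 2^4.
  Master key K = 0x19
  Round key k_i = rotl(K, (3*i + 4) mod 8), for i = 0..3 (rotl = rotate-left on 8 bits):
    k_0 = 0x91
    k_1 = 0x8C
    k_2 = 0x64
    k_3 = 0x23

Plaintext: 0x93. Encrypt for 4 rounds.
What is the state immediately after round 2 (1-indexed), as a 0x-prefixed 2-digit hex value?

0x07

s_0 = plaintext = 0x93
s_1 = Round(s_0, k_0) = 0xDF
s_2 = Round(s_1, k_1) = 0x07
s_3 = Round(s_2, k_2) = 0x38
s_4 = Round(s_3, k_3) = 0x83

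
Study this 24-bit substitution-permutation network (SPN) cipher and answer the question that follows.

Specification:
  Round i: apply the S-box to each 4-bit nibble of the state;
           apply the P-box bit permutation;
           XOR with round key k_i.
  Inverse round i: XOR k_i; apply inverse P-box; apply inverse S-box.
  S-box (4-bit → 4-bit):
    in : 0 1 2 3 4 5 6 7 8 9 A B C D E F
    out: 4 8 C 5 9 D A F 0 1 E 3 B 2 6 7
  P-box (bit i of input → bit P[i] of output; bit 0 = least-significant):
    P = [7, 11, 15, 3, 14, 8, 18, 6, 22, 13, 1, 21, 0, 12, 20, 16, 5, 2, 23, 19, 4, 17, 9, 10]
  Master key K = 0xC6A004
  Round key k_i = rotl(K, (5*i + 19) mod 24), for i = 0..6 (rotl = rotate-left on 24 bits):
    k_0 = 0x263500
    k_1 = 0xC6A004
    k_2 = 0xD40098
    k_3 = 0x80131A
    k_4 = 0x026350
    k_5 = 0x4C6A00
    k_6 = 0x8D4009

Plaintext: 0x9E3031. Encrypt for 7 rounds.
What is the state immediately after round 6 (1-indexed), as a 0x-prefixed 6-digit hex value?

s_0 = plaintext = 0x9E3031
s_1 = Round(s_0, k_0) = 0xB2751F
s_2 = Round(s_1, k_1) = 0x3D38D7
s_3 = Round(s_2, k_2) = 0xC48B05
s_4 = Round(s_3, k_3) = 0xCEB7A2
s_5 = Round(s_4, k_4) = 0xE4D60F
s_6 = Round(s_5, k_5) = 0x62D0A0
s_7 = Round(s_6, k_6) = 0x03D54B

0x62D0A0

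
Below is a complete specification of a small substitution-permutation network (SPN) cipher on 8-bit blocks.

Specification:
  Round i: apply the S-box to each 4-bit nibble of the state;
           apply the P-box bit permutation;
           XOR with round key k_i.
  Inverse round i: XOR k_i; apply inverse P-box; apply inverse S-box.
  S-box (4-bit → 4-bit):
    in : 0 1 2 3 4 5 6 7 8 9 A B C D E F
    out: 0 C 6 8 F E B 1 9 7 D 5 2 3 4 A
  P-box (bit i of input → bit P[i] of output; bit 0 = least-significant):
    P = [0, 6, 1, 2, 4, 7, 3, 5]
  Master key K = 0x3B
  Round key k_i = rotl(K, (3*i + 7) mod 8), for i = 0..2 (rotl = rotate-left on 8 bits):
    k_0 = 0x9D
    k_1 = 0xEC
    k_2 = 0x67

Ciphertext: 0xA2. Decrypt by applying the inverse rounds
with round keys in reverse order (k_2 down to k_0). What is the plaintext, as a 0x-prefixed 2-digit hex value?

s_0 = ciphertext = 0xA2
s_1 = InvRound(s_0, k_2) = 0xC6
s_2 = InvRound(s_1, k_1) = 0x1E
s_3 = InvRound(s_2, k_0) = 0xCB

0xCB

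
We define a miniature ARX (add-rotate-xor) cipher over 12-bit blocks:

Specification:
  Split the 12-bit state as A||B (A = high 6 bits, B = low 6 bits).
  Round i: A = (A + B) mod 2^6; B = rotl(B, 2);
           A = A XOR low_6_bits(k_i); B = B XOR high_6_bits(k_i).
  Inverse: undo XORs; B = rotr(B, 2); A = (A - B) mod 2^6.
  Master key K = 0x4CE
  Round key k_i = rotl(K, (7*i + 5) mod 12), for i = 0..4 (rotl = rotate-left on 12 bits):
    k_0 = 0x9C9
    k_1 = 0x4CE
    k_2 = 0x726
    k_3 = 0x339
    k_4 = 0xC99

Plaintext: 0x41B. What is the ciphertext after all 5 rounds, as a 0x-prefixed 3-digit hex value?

0x0FE

s_0 = plaintext = 0x41B
s_1 = Round(s_0, k_0) = 0x88A
s_2 = Round(s_1, k_1) = 0x8BB
s_3 = Round(s_2, k_2) = 0xEF3
s_4 = Round(s_3, k_3) = 0x5C3
s_5 = Round(s_4, k_4) = 0x0FE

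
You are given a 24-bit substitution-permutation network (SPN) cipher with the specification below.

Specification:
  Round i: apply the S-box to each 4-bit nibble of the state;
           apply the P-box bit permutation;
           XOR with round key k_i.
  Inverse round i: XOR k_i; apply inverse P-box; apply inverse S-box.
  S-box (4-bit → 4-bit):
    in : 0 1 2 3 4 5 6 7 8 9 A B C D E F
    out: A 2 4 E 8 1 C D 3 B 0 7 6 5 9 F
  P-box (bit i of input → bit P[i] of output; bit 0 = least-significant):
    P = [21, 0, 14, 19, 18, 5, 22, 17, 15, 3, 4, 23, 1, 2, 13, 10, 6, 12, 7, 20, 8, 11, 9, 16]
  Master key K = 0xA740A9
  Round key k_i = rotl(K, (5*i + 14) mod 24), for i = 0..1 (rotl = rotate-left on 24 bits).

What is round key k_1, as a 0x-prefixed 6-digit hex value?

K = 0xA740A9
k_0 = rotl(K, (5*0+14) mod 24) = rotl(K, 14) = 0x2A69D0
k_1 = rotl(K, (5*1+14) mod 24) = rotl(K, 19) = 0x4D3A05

0x4D3A05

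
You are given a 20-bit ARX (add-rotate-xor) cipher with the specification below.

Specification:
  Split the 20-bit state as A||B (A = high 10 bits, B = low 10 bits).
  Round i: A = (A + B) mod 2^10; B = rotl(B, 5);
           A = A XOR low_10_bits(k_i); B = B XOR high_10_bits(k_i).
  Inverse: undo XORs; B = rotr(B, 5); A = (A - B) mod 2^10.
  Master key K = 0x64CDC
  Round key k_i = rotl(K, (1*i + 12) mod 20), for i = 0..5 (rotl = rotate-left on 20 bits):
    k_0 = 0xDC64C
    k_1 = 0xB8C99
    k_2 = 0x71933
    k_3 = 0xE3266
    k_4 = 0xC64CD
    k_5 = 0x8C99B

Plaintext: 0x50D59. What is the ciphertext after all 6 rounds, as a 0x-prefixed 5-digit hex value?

0x9ABC9

s_0 = plaintext = 0x50D59
s_1 = Round(s_0, k_0) = 0x3405B
s_2 = Round(s_1, k_1) = 0x6C981
s_3 = Round(s_2, k_2) = 0x801EA
s_4 = Round(s_3, k_3) = 0x632C3
s_5 = Round(s_4, k_4) = 0x20B6F
s_6 = Round(s_5, k_5) = 0x9ABC9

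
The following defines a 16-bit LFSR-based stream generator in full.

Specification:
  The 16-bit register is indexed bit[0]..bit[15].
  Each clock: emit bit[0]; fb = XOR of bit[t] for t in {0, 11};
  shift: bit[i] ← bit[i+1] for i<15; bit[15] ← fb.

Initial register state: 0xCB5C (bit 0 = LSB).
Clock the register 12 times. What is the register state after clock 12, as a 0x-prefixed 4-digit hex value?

0x7E5C

reg_0 = 0xCB5C
clock 1: out=0, reg = 0xE5AE
clock 2: out=0, reg = 0x72D7
clock 3: out=1, reg = 0xB96B
clock 4: out=1, reg = 0x5CB5
clock 5: out=1, reg = 0x2E5A
clock 6: out=0, reg = 0x972D
clock 7: out=1, reg = 0xCB96
clock 8: out=0, reg = 0xE5CB
clock 9: out=1, reg = 0xF2E5
clock 10: out=1, reg = 0xF972
clock 11: out=0, reg = 0xFCB9
clock 12: out=1, reg = 0x7E5C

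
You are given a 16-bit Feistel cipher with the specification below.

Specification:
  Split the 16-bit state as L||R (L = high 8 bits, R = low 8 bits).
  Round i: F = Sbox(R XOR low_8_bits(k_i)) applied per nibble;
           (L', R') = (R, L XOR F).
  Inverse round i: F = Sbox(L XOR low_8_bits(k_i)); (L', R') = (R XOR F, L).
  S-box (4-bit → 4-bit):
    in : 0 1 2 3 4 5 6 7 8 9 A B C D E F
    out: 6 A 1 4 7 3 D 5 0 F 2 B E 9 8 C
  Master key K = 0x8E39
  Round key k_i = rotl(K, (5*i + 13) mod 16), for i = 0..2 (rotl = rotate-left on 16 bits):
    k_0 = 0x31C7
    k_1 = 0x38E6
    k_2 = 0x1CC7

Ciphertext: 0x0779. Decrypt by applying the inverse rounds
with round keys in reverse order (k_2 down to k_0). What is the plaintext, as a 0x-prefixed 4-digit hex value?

s_0 = ciphertext = 0x0779
s_1 = InvRound(s_0, k_2) = 0x9F07
s_2 = InvRound(s_1, k_1) = 0x589F
s_3 = InvRound(s_2, k_0) = 0x6358

0x6358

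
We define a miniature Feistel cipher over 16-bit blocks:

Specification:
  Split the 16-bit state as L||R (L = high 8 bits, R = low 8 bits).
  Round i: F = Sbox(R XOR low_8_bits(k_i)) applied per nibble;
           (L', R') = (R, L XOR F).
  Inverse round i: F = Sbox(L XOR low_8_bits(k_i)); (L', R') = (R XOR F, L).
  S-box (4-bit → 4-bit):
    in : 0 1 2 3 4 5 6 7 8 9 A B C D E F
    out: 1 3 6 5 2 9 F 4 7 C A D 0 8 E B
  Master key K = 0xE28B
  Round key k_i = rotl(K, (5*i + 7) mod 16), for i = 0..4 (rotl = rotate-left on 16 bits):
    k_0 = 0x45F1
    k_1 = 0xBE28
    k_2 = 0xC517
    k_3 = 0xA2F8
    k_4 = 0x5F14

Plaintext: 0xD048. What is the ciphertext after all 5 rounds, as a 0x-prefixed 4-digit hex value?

0x8A9A

s_0 = plaintext = 0xD048
s_1 = Round(s_0, k_0) = 0x480C
s_2 = Round(s_1, k_1) = 0x0C2A
s_3 = Round(s_2, k_2) = 0x2A54
s_4 = Round(s_3, k_3) = 0x548A
s_5 = Round(s_4, k_4) = 0x8A9A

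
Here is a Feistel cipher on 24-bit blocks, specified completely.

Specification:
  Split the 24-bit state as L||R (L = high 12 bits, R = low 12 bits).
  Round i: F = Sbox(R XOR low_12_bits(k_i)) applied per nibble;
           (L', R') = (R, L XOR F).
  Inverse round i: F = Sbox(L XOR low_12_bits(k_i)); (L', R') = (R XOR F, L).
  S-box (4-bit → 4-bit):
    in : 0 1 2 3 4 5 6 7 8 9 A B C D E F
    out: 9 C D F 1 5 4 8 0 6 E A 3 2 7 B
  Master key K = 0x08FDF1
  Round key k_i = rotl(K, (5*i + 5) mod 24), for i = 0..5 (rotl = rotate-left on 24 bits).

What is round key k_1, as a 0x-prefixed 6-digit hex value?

K = 0x08FDF1
k_0 = rotl(K, (5*0+5) mod 24) = rotl(K, 5) = 0x1FBE21
k_1 = rotl(K, (5*1+5) mod 24) = rotl(K, 10) = 0xF7C423

0xF7C423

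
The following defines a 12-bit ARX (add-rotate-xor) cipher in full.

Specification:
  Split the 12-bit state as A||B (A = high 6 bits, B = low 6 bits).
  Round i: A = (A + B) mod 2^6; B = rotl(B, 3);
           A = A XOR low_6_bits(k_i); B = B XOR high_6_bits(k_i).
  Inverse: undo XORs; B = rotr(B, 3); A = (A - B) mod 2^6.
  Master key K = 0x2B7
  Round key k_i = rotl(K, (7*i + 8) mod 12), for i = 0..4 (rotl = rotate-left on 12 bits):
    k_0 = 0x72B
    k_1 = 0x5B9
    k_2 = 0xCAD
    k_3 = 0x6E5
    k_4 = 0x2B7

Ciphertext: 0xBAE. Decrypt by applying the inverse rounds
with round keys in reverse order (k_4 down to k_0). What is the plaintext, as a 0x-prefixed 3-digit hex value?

0x91C

s_0 = ciphertext = 0xBAE
s_1 = InvRound(s_0, k_4) = 0xD64
s_2 = InvRound(s_1, k_3) = 0x47F
s_3 = InvRound(s_2, k_2) = 0x4E9
s_4 = InvRound(s_3, k_1) = 0xAFF
s_5 = InvRound(s_4, k_0) = 0x91C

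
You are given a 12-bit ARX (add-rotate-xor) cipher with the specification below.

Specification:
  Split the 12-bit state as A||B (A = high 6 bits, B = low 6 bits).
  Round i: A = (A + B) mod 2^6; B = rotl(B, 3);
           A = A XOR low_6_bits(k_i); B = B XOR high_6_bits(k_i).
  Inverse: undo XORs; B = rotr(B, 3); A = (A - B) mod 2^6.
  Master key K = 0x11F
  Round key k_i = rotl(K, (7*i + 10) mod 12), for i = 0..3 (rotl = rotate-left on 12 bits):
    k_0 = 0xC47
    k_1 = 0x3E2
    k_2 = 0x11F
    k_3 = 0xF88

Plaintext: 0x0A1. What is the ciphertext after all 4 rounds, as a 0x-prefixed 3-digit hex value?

s_0 = plaintext = 0x0A1
s_1 = Round(s_0, k_0) = 0x93D
s_2 = Round(s_1, k_1) = 0x0E0
s_3 = Round(s_2, k_2) = 0xF00
s_4 = Round(s_3, k_3) = 0xD3E

0xD3E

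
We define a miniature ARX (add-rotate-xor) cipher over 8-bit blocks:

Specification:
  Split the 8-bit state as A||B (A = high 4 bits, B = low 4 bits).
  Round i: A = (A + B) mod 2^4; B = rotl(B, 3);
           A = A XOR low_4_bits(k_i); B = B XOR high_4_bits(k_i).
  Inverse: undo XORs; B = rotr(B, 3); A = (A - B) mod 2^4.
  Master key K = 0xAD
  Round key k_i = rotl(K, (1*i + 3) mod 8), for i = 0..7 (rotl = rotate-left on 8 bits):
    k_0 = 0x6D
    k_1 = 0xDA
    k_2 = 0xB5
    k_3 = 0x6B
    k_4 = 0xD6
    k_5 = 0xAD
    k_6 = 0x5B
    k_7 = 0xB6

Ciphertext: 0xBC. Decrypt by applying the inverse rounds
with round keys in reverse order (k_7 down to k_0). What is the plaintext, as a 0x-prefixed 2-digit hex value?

0x6C

s_0 = ciphertext = 0xBC
s_1 = InvRound(s_0, k_7) = 0xFE
s_2 = InvRound(s_1, k_6) = 0xD7
s_3 = InvRound(s_2, k_5) = 0x5B
s_4 = InvRound(s_3, k_4) = 0x7C
s_5 = InvRound(s_4, k_3) = 0x75
s_6 = InvRound(s_5, k_2) = 0x5D
s_7 = InvRound(s_6, k_1) = 0xF0
s_8 = InvRound(s_7, k_0) = 0x6C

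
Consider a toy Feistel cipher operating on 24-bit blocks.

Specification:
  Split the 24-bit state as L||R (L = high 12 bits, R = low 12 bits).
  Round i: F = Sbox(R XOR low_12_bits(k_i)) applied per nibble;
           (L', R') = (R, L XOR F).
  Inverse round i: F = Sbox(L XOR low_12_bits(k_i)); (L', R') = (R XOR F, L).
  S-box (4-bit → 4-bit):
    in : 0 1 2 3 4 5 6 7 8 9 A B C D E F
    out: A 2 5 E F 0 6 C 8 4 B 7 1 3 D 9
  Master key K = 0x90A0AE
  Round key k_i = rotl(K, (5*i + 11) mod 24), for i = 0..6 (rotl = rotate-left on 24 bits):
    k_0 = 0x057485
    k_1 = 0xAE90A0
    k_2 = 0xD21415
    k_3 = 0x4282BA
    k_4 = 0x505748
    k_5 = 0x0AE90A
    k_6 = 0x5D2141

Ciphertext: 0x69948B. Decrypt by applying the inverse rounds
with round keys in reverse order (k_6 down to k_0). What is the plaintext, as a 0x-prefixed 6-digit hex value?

0x9762CC

s_0 = ciphertext = 0x69948B
s_1 = InvRound(s_0, k_6) = 0x8B3699
s_2 = InvRound(s_1, k_5) = 0x4ED8B3
s_3 = InvRound(s_2, k_4) = 0x6034ED
s_4 = InvRound(s_3, k_3) = 0xB99603
s_5 = InvRound(s_4, k_2) = 0xF82B99
s_6 = InvRound(s_5, k_1) = 0x2CCF82
s_7 = InvRound(s_6, k_0) = 0x9762CC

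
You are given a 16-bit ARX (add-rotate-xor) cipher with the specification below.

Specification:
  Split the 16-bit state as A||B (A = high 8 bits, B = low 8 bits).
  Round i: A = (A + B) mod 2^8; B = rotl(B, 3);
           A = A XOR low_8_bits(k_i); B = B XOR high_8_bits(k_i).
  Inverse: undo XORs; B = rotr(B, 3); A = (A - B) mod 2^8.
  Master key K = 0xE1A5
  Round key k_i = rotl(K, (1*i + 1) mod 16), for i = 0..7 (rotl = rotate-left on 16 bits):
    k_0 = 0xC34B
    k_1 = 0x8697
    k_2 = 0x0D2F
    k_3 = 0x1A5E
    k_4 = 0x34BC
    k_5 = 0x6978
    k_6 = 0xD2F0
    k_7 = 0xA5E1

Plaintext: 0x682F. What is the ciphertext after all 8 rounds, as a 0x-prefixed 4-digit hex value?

0xA06B

s_0 = plaintext = 0x682F
s_1 = Round(s_0, k_0) = 0xDCBA
s_2 = Round(s_1, k_1) = 0x0153
s_3 = Round(s_2, k_2) = 0x7B97
s_4 = Round(s_3, k_3) = 0x4CA6
s_5 = Round(s_4, k_4) = 0x4E01
s_6 = Round(s_5, k_5) = 0x3761
s_7 = Round(s_6, k_6) = 0x68D9
s_8 = Round(s_7, k_7) = 0xA06B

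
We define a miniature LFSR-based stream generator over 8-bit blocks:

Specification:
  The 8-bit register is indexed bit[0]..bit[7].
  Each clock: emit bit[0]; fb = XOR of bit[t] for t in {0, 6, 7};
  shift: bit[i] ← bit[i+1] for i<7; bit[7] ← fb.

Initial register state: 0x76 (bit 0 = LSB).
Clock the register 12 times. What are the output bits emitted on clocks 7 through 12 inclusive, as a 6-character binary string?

reg_0 = 0x76
clock 1: out=0, reg = 0xBB
clock 2: out=1, reg = 0x5D
clock 3: out=1, reg = 0x2E
clock 4: out=0, reg = 0x17
clock 5: out=1, reg = 0x8B
clock 6: out=1, reg = 0x45
clock 7: out=1, reg = 0x22
clock 8: out=0, reg = 0x11
clock 9: out=1, reg = 0x88
clock 10: out=0, reg = 0xC4
clock 11: out=0, reg = 0x62
clock 12: out=0, reg = 0xB1

101000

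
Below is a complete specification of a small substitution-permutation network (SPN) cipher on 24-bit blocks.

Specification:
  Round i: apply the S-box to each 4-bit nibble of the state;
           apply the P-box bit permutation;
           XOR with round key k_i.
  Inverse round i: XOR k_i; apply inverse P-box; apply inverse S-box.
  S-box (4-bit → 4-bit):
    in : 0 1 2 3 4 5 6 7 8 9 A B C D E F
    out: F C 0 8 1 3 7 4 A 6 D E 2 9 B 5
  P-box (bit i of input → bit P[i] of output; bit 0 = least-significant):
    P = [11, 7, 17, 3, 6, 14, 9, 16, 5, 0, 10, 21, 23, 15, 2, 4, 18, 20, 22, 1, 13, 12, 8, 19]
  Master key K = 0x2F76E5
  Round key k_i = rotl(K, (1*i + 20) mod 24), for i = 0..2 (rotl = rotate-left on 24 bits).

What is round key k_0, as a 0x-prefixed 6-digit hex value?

K = 0x2F76E5
k_0 = rotl(K, (1*0+20) mod 24) = rotl(K, 20) = 0x52F76E

0x52F76E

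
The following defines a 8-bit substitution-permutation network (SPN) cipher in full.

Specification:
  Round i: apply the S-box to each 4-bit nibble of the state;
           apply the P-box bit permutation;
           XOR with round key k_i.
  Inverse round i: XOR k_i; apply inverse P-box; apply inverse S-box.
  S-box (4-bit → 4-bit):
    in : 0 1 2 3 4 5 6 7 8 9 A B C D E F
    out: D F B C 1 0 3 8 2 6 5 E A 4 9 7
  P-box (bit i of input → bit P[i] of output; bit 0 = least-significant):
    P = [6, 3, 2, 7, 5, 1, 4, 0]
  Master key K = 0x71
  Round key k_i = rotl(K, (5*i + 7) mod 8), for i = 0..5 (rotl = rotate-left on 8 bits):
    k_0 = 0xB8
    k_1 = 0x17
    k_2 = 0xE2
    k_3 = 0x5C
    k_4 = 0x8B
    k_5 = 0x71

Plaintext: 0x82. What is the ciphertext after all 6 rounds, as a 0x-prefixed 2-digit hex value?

0x7F

s_0 = plaintext = 0x82
s_1 = Round(s_0, k_0) = 0x72
s_2 = Round(s_1, k_1) = 0xDE
s_3 = Round(s_2, k_2) = 0x32
s_4 = Round(s_3, k_3) = 0x85
s_5 = Round(s_4, k_4) = 0x89
s_6 = Round(s_5, k_5) = 0x7F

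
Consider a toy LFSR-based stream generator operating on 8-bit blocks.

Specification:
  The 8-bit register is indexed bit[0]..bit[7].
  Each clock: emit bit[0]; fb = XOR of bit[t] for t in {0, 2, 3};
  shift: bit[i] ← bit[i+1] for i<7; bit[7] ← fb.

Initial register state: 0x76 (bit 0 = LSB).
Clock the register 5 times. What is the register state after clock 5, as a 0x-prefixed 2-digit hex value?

reg_0 = 0x76
clock 1: out=0, reg = 0xBB
clock 2: out=1, reg = 0x5D
clock 3: out=1, reg = 0xAE
clock 4: out=0, reg = 0x57
clock 5: out=1, reg = 0x2B

0x2B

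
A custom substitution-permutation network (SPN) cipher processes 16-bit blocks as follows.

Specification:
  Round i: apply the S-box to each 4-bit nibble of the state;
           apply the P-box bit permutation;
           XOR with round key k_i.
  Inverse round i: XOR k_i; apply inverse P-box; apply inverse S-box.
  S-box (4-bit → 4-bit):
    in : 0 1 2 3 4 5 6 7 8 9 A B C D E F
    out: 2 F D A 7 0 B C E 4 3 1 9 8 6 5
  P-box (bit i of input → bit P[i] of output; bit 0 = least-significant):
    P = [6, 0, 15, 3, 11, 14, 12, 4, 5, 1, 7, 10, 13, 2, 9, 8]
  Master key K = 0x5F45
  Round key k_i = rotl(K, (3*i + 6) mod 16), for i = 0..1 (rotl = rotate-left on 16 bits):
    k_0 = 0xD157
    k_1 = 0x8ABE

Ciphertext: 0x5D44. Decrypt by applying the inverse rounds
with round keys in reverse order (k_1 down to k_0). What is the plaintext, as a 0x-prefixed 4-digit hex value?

0xA9D4

s_0 = ciphertext = 0x5D44
s_1 = InvRound(s_0, k_1) = 0x7182
s_2 = InvRound(s_1, k_0) = 0xA9D4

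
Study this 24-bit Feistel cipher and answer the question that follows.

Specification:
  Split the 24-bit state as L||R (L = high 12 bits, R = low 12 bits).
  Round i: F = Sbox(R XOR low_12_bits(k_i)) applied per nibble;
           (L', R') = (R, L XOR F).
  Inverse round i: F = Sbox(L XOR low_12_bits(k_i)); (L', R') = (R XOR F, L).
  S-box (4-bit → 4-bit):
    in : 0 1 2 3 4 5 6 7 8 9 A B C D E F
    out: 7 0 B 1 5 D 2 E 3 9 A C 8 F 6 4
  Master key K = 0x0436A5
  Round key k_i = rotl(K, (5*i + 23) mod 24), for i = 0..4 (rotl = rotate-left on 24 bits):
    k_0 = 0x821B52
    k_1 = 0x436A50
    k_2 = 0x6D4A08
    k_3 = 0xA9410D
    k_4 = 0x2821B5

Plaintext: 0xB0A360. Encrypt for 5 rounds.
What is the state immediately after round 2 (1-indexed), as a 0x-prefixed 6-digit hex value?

s_0 = plaintext = 0xB0A360
s_1 = Round(s_0, k_0) = 0x360811
s_2 = Round(s_1, k_1) = 0x811830
s_3 = Round(s_2, k_2) = 0x830302
s_4 = Round(s_3, k_3) = 0x302344
s_5 = Round(s_4, k_4) = 0x344842

0x811830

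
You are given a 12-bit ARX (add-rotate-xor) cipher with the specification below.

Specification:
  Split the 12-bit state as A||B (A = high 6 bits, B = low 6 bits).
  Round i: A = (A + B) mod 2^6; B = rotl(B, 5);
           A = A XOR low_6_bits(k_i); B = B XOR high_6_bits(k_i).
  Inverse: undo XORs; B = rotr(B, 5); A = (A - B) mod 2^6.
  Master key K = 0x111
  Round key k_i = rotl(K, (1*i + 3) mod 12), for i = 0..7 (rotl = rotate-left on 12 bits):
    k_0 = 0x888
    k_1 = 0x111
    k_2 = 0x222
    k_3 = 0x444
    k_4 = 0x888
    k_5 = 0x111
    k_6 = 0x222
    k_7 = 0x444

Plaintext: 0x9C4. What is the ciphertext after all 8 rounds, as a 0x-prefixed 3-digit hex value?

s_0 = plaintext = 0x9C4
s_1 = Round(s_0, k_0) = 0x8E0
s_2 = Round(s_1, k_1) = 0x494
s_3 = Round(s_2, k_2) = 0x102
s_4 = Round(s_3, k_3) = 0x090
s_5 = Round(s_4, k_4) = 0x6AA
s_6 = Round(s_5, k_5) = 0x551
s_7 = Round(s_6, k_6) = 0x120
s_8 = Round(s_7, k_7) = 0x801

0x801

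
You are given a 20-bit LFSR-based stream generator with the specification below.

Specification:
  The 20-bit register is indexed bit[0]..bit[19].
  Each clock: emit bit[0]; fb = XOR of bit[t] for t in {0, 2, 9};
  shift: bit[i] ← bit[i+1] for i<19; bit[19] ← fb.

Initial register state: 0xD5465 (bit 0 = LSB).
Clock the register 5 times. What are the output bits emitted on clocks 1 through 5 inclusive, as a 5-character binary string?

reg_0 = 0xD5465
clock 1: out=1, reg = 0x6AA32
clock 2: out=0, reg = 0xB5519
clock 3: out=1, reg = 0xDAA8C
clock 4: out=0, reg = 0x6D546
clock 5: out=0, reg = 0xB6AA3

10100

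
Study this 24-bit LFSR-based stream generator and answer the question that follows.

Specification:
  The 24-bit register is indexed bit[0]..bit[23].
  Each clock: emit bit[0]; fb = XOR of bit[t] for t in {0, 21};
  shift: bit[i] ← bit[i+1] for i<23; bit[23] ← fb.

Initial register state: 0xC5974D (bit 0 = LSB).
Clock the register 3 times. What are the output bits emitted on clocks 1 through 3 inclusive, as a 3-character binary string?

101

reg_0 = 0xC5974D
clock 1: out=1, reg = 0xE2CBA6
clock 2: out=0, reg = 0xF165D3
clock 3: out=1, reg = 0x78B2E9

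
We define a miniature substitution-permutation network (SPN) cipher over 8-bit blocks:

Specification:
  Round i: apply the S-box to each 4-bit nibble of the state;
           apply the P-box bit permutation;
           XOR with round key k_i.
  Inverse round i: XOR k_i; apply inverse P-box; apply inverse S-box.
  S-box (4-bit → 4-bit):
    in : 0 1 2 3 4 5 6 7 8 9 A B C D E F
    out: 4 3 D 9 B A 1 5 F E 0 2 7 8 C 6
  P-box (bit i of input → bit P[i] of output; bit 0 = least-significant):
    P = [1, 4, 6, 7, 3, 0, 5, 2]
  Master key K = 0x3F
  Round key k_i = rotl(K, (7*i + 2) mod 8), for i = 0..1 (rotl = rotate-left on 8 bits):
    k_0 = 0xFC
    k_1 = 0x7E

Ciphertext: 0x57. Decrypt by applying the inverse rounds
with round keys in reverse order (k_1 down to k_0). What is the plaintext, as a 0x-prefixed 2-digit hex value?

s_0 = ciphertext = 0x57
s_1 = InvRound(s_0, k_1) = 0xCA
s_2 = InvRound(s_1, k_0) = 0xE1

0xE1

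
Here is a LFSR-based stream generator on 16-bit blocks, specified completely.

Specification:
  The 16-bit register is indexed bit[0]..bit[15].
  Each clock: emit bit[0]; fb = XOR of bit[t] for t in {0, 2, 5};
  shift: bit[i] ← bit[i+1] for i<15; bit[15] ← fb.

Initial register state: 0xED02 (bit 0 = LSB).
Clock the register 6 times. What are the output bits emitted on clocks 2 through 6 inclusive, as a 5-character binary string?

reg_0 = 0xED02
clock 1: out=0, reg = 0x7681
clock 2: out=1, reg = 0xBB40
clock 3: out=0, reg = 0x5DA0
clock 4: out=0, reg = 0xAED0
clock 5: out=0, reg = 0x5768
clock 6: out=0, reg = 0xABB4

10000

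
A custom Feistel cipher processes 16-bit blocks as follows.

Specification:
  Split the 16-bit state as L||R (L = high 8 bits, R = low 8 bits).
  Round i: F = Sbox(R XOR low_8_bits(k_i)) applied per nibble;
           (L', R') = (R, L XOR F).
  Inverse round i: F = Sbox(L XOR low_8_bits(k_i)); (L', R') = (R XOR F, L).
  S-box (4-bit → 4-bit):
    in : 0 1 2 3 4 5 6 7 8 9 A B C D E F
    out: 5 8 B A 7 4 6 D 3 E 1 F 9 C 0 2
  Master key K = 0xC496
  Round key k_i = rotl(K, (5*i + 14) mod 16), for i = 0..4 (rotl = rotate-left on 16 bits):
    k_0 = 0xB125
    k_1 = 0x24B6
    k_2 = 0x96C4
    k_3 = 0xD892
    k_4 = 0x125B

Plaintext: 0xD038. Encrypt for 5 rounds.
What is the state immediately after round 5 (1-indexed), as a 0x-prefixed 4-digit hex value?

s_0 = plaintext = 0xD038
s_1 = Round(s_0, k_0) = 0x385C
s_2 = Round(s_1, k_1) = 0x5C39
s_3 = Round(s_2, k_2) = 0x3970
s_4 = Round(s_3, k_3) = 0x7032
s_5 = Round(s_4, k_4) = 0x321E

0x321E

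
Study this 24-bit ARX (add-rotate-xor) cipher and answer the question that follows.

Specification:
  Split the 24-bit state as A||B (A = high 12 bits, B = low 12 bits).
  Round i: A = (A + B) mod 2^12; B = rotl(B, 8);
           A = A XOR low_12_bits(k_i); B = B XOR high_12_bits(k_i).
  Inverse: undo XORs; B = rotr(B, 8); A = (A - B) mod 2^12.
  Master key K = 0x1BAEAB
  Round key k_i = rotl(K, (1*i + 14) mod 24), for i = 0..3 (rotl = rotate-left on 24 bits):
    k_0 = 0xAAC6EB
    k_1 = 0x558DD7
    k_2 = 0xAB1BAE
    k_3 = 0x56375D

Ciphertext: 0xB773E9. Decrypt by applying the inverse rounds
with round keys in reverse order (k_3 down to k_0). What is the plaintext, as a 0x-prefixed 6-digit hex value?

s_0 = ciphertext = 0xB773E9
s_1 = InvRound(s_0, k_3) = 0x3848A6
s_2 = InvRound(s_1, k_2) = 0x6B8172
s_3 = InvRound(s_2, k_1) = 0x8CB2A4
s_4 = InvRound(s_3, k_0) = 0xD98088

0xD98088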